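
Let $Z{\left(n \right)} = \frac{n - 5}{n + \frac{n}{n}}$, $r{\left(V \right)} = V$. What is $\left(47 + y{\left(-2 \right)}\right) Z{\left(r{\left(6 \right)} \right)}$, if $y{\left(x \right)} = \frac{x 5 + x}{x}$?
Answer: $\frac{53}{7} \approx 7.5714$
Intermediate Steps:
$Z{\left(n \right)} = \frac{-5 + n}{1 + n}$ ($Z{\left(n \right)} = \frac{-5 + n}{n + 1} = \frac{-5 + n}{1 + n}$)
$y{\left(x \right)} = 6$ ($y{\left(x \right)} = \frac{5 x + x}{x} = \frac{6 x}{x} = 6$)
$\left(47 + y{\left(-2 \right)}\right) Z{\left(r{\left(6 \right)} \right)} = \left(47 + 6\right) \frac{-5 + 6}{1 + 6} = 53 \cdot \frac{1}{7} \cdot 1 = 53 \cdot \frac{1}{7} = \frac{53}{7}$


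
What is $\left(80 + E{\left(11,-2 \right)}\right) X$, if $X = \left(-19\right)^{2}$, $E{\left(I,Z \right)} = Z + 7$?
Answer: $30685$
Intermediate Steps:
$E{\left(I,Z \right)} = 7 + Z$
$X = 361$
$\left(80 + E{\left(11,-2 \right)}\right) X = \left(80 + \left(7 - 2\right)\right) 361 = \left(80 + 5\right) 361 = 85 \cdot 361 = 30685$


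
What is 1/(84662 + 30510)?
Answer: 1/115172 ≈ 8.6827e-6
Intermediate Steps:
1/(84662 + 30510) = 1/115172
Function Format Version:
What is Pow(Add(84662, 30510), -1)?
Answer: Rational(1, 115172) ≈ 8.6827e-6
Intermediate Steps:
Pow(Add(84662, 30510), -1) = Pow(115172, -1) = Rational(1, 115172)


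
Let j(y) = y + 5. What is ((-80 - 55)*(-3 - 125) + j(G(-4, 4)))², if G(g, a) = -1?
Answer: 298736656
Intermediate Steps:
j(y) = 5 + y
((-80 - 55)*(-3 - 125) + j(G(-4, 4)))² = ((-80 - 55)*(-3 - 125) + (5 - 1))² = (-135*(-128) + 4)² = (17280 + 4)² = 17284² = 298736656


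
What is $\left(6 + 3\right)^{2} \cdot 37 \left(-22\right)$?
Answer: $-65934$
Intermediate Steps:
$\left(6 + 3\right)^{2} \cdot 37 \left(-22\right) = 9^{2} \cdot 37 \left(-22\right) = 81 \cdot 37 \left(-22\right) = 2997 \left(-22\right) = -65934$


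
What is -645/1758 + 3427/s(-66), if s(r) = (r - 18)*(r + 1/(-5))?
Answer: 2031625/8146572 ≈ 0.24938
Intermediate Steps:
s(r) = (-18 + r)*(-1/5 + r) (s(r) = (-18 + r)*(r - 1/5) = (-18 + r)*(-1/5 + r))
-645/1758 + 3427/s(-66) = -645/1758 + 3427/(18/5 + (-66)**2 - 91/5*(-66)) = -645*1/1758 + 3427/(18/5 + 4356 + 6006/5) = -215/586 + 3427/(27804/5) = -215/586 + 3427*(5/27804) = -215/586 + 17135/27804 = 2031625/8146572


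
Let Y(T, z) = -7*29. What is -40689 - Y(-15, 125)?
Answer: -40486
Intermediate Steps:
Y(T, z) = -203
-40689 - Y(-15, 125) = -40689 - 1*(-203) = -40689 + 203 = -40486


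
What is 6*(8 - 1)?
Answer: 42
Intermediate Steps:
6*(8 - 1) = 6*7 = 42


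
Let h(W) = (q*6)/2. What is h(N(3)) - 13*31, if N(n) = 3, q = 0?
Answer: -403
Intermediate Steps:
h(W) = 0 (h(W) = (0*6)/2 = 0*(½) = 0)
h(N(3)) - 13*31 = 0 - 13*31 = 0 - 403 = -403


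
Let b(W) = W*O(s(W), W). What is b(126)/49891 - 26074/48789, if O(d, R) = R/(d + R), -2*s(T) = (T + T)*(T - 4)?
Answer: -157409957428/294529971879 ≈ -0.53444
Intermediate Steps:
s(T) = -T*(-4 + T) (s(T) = -(T + T)*(T - 4)/2 = -2*T*(-4 + T)/2 = -T*(-4 + T))
O(d, R) = R/(R + d)
b(W) = W**2/(W + W*(4 - W)) (b(W) = W*(W/(W + W*(4 - W))) = W**2/(W + W*(4 - W)))
b(126)/49891 - 26074/48789 = -1*126/(-5 + 126)/49891 - 26074/48789 = -1*126/121*(1/49891) - 26074*1/48789 = -1*126*1/121*(1/49891) - 26074/48789 = -126/121*1/49891 - 26074/48789 = -126/6036811 - 26074/48789 = -157409957428/294529971879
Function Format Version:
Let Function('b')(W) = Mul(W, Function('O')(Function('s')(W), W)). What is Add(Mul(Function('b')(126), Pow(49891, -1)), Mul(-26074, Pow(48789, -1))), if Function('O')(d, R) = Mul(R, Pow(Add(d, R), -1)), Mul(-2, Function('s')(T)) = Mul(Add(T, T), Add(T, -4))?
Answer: Rational(-157409957428, 294529971879) ≈ -0.53444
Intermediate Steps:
Function('s')(T) = Mul(-1, T, Add(-4, T)) (Function('s')(T) = Mul(Rational(-1, 2), Mul(Add(T, T), Add(T, -4))) = Mul(Rational(-1, 2), Mul(Mul(2, T), Add(-4, T))) = Mul(Rational(-1, 2), Mul(2, T, Add(-4, T))) = Mul(-1, T, Add(-4, T)))
Function('O')(d, R) = Mul(R, Pow(Add(R, d), -1))
Function('b')(W) = Mul(Pow(W, 2), Pow(Add(W, Mul(W, Add(4, Mul(-1, W)))), -1)) (Function('b')(W) = Mul(W, Mul(W, Pow(Add(W, Mul(W, Add(4, Mul(-1, W)))), -1))) = Mul(Pow(W, 2), Pow(Add(W, Mul(W, Add(4, Mul(-1, W)))), -1)))
Add(Mul(Function('b')(126), Pow(49891, -1)), Mul(-26074, Pow(48789, -1))) = Add(Mul(Mul(-1, 126, Pow(Add(-5, 126), -1)), Pow(49891, -1)), Mul(-26074, Pow(48789, -1))) = Add(Mul(Mul(-1, 126, Pow(121, -1)), Rational(1, 49891)), Mul(-26074, Rational(1, 48789))) = Add(Mul(Mul(-1, 126, Rational(1, 121)), Rational(1, 49891)), Rational(-26074, 48789)) = Add(Mul(Rational(-126, 121), Rational(1, 49891)), Rational(-26074, 48789)) = Add(Rational(-126, 6036811), Rational(-26074, 48789)) = Rational(-157409957428, 294529971879)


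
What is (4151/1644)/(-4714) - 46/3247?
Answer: -369969833/25163652552 ≈ -0.014703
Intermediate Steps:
(4151/1644)/(-4714) - 46/3247 = (4151*(1/1644))*(-1/4714) - 46*1/3247 = (4151/1644)*(-1/4714) - 46/3247 = -4151/7749816 - 46/3247 = -369969833/25163652552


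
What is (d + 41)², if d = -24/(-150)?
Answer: 1058841/625 ≈ 1694.1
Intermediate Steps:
d = 4/25 (d = -24*(-1/150) = 4/25 ≈ 0.16000)
(d + 41)² = (4/25 + 41)² = (1029/25)² = 1058841/625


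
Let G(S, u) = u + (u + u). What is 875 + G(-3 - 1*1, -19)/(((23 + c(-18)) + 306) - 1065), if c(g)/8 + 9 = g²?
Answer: 1560943/1784 ≈ 874.97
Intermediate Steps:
G(S, u) = 3*u (G(S, u) = u + 2*u = 3*u)
c(g) = -72 + 8*g²
875 + G(-3 - 1*1, -19)/(((23 + c(-18)) + 306) - 1065) = 875 + (3*(-19))/(((23 + (-72 + 8*(-18)²)) + 306) - 1065) = 875 - 57/(((23 + (-72 + 8*324)) + 306) - 1065) = 875 - 57/(((23 + (-72 + 2592)) + 306) - 1065) = 875 - 57/(((23 + 2520) + 306) - 1065) = 875 - 57/((2543 + 306) - 1065) = 875 - 57/(2849 - 1065) = 875 - 57/1784 = 1560943/1784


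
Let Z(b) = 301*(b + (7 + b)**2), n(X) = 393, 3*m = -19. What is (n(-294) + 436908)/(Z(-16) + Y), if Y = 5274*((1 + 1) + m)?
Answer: -437301/3289 ≈ -132.96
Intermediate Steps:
m = -19/3 (m = (1/3)*(-19) = -19/3 ≈ -6.3333)
Y = -22854 (Y = 5274*((1 + 1) - 19/3) = 5274*(2 - 19/3) = 5274*(-13/3) = -22854)
Z(b) = 301*b + 301*(7 + b)**2
(n(-294) + 436908)/(Z(-16) + Y) = (393 + 436908)/((301*(-16) + 301*(7 - 16)**2) - 22854) = 437301/((-4816 + 301*(-9)**2) - 22854) = 437301/((-4816 + 301*81) - 22854) = 437301/((-4816 + 24381) - 22854) = 437301/(19565 - 22854) = 437301/(-3289) = 437301*(-1/3289) = -437301/3289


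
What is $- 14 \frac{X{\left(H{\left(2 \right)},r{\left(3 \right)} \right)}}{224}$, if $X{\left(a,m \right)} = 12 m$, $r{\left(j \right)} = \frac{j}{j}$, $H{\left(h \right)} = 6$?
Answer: $- \frac{3}{4} \approx -0.75$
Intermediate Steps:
$r{\left(j \right)} = 1$
$- 14 \frac{X{\left(H{\left(2 \right)},r{\left(3 \right)} \right)}}{224} = - 14 \frac{12 \cdot 1}{224} = - 14 \cdot 12 \cdot \frac{1}{224} = \left(-14\right) \frac{3}{56} = - \frac{3}{4}$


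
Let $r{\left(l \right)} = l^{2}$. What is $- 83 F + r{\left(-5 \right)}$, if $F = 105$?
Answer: $-8690$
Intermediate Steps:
$- 83 F + r{\left(-5 \right)} = \left(-83\right) 105 + \left(-5\right)^{2} = -8715 + 25 = -8690$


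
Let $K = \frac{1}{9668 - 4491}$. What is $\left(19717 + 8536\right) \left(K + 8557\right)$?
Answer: $\frac{1251596316270}{5177} \approx 2.4176 \cdot 10^{8}$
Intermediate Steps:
$K = \frac{1}{5177} \approx 0.00019316$
$\left(19717 + 8536\right) \left(K + 8557\right) = \left(19717 + 8536\right) \left(\frac{1}{5177} + 8557\right) = 28253 \cdot \frac{44299590}{5177} = \frac{1251596316270}{5177}$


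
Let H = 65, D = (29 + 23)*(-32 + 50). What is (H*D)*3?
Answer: 182520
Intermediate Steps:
D = 936 (D = 52*18 = 936)
(H*D)*3 = (65*936)*3 = 60840*3 = 182520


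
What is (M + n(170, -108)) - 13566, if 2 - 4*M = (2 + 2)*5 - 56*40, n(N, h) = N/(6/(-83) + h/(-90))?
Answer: -1504591/117 ≈ -12860.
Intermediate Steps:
n(N, h) = N/(-6/83 - h/90) (n(N, h) = N/(6*(-1/83) + h*(-1/90)) = N/(-6/83 - h/90))
M = 1111/2 (M = ½ - ((2 + 2)*5 - 56*40)/4 = ½ - (4*5 - 2240)/4 = ½ - (20 - 2240)/4 = ½ - ¼*(-2220) = ½ + 555 = 1111/2 ≈ 555.50)
(M + n(170, -108)) - 13566 = (1111/2 - 7470*170/(540 + 83*(-108))) - 13566 = (1111/2 - 7470*170/(540 - 8964)) - 13566 = (1111/2 - 7470*170/(-8424)) - 13566 = (1111/2 - 7470*170*(-1/8424)) - 13566 = (1111/2 + 35275/234) - 13566 = 82631/117 - 13566 = -1504591/117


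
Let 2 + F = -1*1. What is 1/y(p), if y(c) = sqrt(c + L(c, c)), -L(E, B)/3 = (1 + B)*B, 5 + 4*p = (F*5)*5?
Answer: -I*sqrt(290)/580 ≈ -0.029361*I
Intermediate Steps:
F = -3 (F = -2 - 1*1 = -2 - 1 = -3)
p = -20 (p = -5/4 + (-3*5*5)/4 = -5/4 + (-15*5)/4 = -5/4 + (1/4)*(-75) = -5/4 - 75/4 = -20)
L(E, B) = -3*B*(1 + B) (L(E, B) = -3*(1 + B)*B = -3*B*(1 + B))
y(c) = sqrt(c - 3*c*(1 + c))
1/y(p) = 1/(sqrt(-20*(-2 - 3*(-20)))) = 1/(sqrt(-20*(-2 + 60))) = 1/(sqrt(-20*58)) = 1/(sqrt(-1160)) = 1/(2*I*sqrt(290)) = -I*sqrt(290)/580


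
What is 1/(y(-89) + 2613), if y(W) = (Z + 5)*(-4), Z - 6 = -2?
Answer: 1/2577 ≈ 0.00038805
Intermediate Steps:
Z = 4 (Z = 6 - 2 = 4)
y(W) = -36 (y(W) = (4 + 5)*(-4) = 9*(-4) = -36)
1/(y(-89) + 2613) = 1/(-36 + 2613) = 1/2577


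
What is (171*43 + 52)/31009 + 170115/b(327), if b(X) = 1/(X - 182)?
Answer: 764888932480/31009 ≈ 2.4667e+7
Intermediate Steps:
b(X) = 1/(-182 + X)
(171*43 + 52)/31009 + 170115/b(327) = (171*43 + 52)/31009 + 170115/(1/(-182 + 327)) = (7353 + 52)*(1/31009) + 170115/(1/145) = 7405*(1/31009) + 170115/(1/145) = 7405/31009 + 170115*145 = 7405/31009 + 24666675 = 764888932480/31009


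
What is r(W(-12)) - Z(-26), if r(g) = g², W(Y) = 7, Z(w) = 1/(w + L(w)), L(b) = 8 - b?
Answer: 391/8 ≈ 48.875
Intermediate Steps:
Z(w) = ⅛ (Z(w) = 1/(w + (8 - w)) = 1/8 = ⅛)
r(W(-12)) - Z(-26) = 7² - 1*⅛ = 49 - ⅛ = 391/8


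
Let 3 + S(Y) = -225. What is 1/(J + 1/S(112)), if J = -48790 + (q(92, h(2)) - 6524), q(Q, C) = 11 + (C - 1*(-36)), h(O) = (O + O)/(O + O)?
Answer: -228/12600649 ≈ -1.8094e-5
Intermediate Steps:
h(O) = 1 (h(O) = (2*O)/((2*O)) = (2*O)*(1/(2*O)) = 1)
q(Q, C) = 47 + C (q(Q, C) = 11 + (C + 36) = 11 + (36 + C) = 47 + C)
S(Y) = -228 (S(Y) = -3 - 225 = -228)
J = -55266 (J = -48790 + ((47 + 1) - 6524) = -48790 + (48 - 6524) = -48790 - 6476 = -55266)
1/(J + 1/S(112)) = 1/(-55266 + 1/(-228)) = 1/(-55266 - 1/228) = 1/(-12600649/228) = -228/12600649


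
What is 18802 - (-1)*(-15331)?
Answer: 3471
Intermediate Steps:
18802 - (-1)*(-15331) = 18802 - 1*15331 = 18802 - 15331 = 3471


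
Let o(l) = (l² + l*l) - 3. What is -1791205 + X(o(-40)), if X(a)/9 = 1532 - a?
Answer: -1806190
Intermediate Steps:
o(l) = -3 + 2*l² (o(l) = (l² + l²) - 3 = 2*l² - 3 = -3 + 2*l²)
X(a) = 13788 - 9*a (X(a) = 9*(1532 - a) = 13788 - 9*a)
-1791205 + X(o(-40)) = -1791205 + (13788 - 9*(-3 + 2*(-40)²)) = -1791205 + (13788 - 9*(-3 + 2*1600)) = -1791205 + (13788 - 9*(-3 + 3200)) = -1791205 + (13788 - 9*3197) = -1791205 + (13788 - 28773) = -1791205 - 14985 = -1806190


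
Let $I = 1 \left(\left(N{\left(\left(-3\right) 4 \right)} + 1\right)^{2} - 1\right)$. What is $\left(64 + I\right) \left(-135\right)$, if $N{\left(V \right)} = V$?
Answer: $-24840$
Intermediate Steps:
$I = 120$ ($I = 1 \left(\left(\left(-3\right) 4 + 1\right)^{2} - 1\right) = 1 \left(\left(-12 + 1\right)^{2} - 1\right) = 1 \left(\left(-11\right)^{2} - 1\right) = 1 \left(121 - 1\right) = 1 \cdot 120 = 120$)
$\left(64 + I\right) \left(-135\right) = \left(64 + 120\right) \left(-135\right) = 184 \left(-135\right) = -24840$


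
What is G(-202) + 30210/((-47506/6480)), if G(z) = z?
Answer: -102678506/23753 ≈ -4322.8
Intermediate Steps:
G(-202) + 30210/((-47506/6480)) = -202 + 30210/((-47506/6480)) = -202 + 30210/((-47506*1/6480)) = -202 + 30210/(-23753/3240) = -202 + 30210*(-3240/23753) = -202 - 97880400/23753 = -102678506/23753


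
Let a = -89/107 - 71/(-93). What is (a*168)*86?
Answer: -3274880/3317 ≈ -987.30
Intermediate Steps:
a = -680/9951 (a = -89*1/107 - 71*(-1/93) = -89/107 + 71/93 = -680/9951 ≈ -0.068335)
(a*168)*86 = -680/9951*168*86 = -38080/3317*86 = -3274880/3317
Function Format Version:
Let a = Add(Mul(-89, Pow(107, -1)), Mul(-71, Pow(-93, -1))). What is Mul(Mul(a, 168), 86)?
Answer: Rational(-3274880, 3317) ≈ -987.30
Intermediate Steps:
a = Rational(-680, 9951) (a = Add(Mul(-89, Rational(1, 107)), Mul(-71, Rational(-1, 93))) = Add(Rational(-89, 107), Rational(71, 93)) = Rational(-680, 9951) ≈ -0.068335)
Mul(Mul(a, 168), 86) = Mul(Mul(Rational(-680, 9951), 168), 86) = Mul(Rational(-38080, 3317), 86) = Rational(-3274880, 3317)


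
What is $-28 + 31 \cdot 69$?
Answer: $2111$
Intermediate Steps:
$-28 + 31 \cdot 69 = -28 + 2139 = 2111$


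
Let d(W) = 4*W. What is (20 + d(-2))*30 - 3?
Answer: 357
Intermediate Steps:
(20 + d(-2))*30 - 3 = (20 + 4*(-2))*30 - 3 = (20 - 8)*30 - 3 = 12*30 - 3 = 360 - 3 = 357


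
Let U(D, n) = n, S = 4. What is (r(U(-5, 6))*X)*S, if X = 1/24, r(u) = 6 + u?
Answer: 2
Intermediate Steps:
X = 1/24 ≈ 0.041667
(r(U(-5, 6))*X)*S = ((6 + 6)*(1/24))*4 = (12*(1/24))*4 = (½)*4 = 2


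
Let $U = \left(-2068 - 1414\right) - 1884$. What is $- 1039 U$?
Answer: $5575274$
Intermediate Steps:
$U = -5366$ ($U = -3482 - 1884 = -5366$)
$- 1039 U = \left(-1039\right) \left(-5366\right) = 5575274$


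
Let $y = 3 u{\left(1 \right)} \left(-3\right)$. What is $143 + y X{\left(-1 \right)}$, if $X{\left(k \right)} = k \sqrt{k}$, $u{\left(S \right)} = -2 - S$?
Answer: $143 - 27 i \approx 143.0 - 27.0 i$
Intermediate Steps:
$y = 27$ ($y = 3 \left(-2 - 1\right) \left(-3\right) = 3 \left(-3\right) \left(-3\right) = \left(-9\right) \left(-3\right) = 27$)
$X{\left(k \right)} = k^{\frac{3}{2}}$
$143 + y X{\left(-1 \right)} = 143 + 27 \left(-1\right)^{\frac{3}{2}} = 143 + 27 \left(- i\right) = 143 - 27 i$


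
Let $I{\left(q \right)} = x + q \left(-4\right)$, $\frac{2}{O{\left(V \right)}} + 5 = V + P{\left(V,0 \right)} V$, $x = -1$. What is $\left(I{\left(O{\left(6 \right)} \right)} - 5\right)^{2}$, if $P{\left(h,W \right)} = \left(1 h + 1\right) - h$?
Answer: $\frac{2500}{49} \approx 51.02$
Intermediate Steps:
$P{\left(h,W \right)} = 1$ ($P{\left(h,W \right)} = \left(h + 1\right) - h = \left(1 + h\right) - h = 1$)
$O{\left(V \right)} = \frac{2}{-5 + 2 V}$ ($O{\left(V \right)} = \frac{2}{-5 + \left(V + 1 V\right)} = \frac{2}{-5 + \left(V + V\right)} = \frac{2}{-5 + 2 V}$)
$I{\left(q \right)} = -1 - 4 q$ ($I{\left(q \right)} = -1 + q \left(-4\right) = -1 - 4 q$)
$\left(I{\left(O{\left(6 \right)} \right)} - 5\right)^{2} = \left(\left(-1 - 4 \frac{2}{-5 + 2 \cdot 6}\right) - 5\right)^{2} = \left(\left(-1 - 4 \frac{2}{-5 + 12}\right) - 5\right)^{2} = \left(\left(-1 - 4 \cdot \frac{2}{7}\right) - 5\right)^{2} = \left(\left(-1 - 4 \cdot 2 \cdot \frac{1}{7}\right) - 5\right)^{2} = \left(\left(-1 - \frac{8}{7}\right) - 5\right)^{2} = \left(- \frac{15}{7} - 5\right)^{2} = \left(- \frac{50}{7}\right)^{2} = \frac{2500}{49}$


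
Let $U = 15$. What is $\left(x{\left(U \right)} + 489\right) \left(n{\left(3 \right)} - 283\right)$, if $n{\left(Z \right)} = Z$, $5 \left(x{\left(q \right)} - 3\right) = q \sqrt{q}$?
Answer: $-137760 - 840 \sqrt{15} \approx -1.4101 \cdot 10^{5}$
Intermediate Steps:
$x{\left(q \right)} = 3 + \frac{q^{\frac{3}{2}}}{5}$ ($x{\left(q \right)} = 3 + \frac{q \sqrt{q}}{5} = 3 + \frac{q^{\frac{3}{2}}}{5}$)
$\left(x{\left(U \right)} + 489\right) \left(n{\left(3 \right)} - 283\right) = \left(\left(3 + \frac{15^{\frac{3}{2}}}{5}\right) + 489\right) \left(3 - 283\right) = \left(\left(3 + \frac{15 \sqrt{15}}{5}\right) + 489\right) \left(-280\right) = \left(\left(3 + 3 \sqrt{15}\right) + 489\right) \left(-280\right) = \left(492 + 3 \sqrt{15}\right) \left(-280\right) = -137760 - 840 \sqrt{15}$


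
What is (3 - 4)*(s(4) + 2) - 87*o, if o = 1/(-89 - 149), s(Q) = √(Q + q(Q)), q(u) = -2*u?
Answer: -389/238 - 2*I ≈ -1.6345 - 2.0*I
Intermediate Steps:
s(Q) = √(-Q) (s(Q) = √(Q - 2*Q) = √(-Q))
o = -1/238 (o = 1/(-238) = -1/238 ≈ -0.0042017)
(3 - 4)*(s(4) + 2) - 87*o = (3 - 4)*(√(-1*4) + 2) - 87*(-1/238) = -(√(-4) + 2) + 87/238 = -(2*I + 2) + 87/238 = -(2 + 2*I) + 87/238 = (-2 - 2*I) + 87/238 = -389/238 - 2*I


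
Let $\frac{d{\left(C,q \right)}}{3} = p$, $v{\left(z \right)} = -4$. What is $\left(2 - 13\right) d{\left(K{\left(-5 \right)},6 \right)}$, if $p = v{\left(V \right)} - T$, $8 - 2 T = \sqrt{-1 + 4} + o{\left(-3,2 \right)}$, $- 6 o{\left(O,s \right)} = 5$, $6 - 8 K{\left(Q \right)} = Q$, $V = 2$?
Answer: $\frac{1111}{4} - \frac{33 \sqrt{3}}{2} \approx 249.17$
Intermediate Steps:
$K{\left(Q \right)} = \frac{3}{4} - \frac{Q}{8}$
$o{\left(O,s \right)} = - \frac{5}{6}$ ($o{\left(O,s \right)} = \left(- \frac{1}{6}\right) 5 = - \frac{5}{6}$)
$T = \frac{53}{12} - \frac{\sqrt{3}}{2}$ ($T = 4 - \frac{\sqrt{-1 + 4} - \frac{5}{6}}{2} = 4 - \frac{\sqrt{3} - \frac{5}{6}}{2} = 4 - \frac{- \frac{5}{6} + \sqrt{3}}{2} = 4 + \left(\frac{5}{12} - \frac{\sqrt{3}}{2}\right) = \frac{53}{12} - \frac{\sqrt{3}}{2} \approx 3.5506$)
$p = - \frac{101}{12} + \frac{\sqrt{3}}{2}$ ($p = -4 - \left(\frac{53}{12} - \frac{\sqrt{3}}{2}\right) = - \frac{101}{12} + \frac{\sqrt{3}}{2} \approx -7.5506$)
$d{\left(C,q \right)} = - \frac{101}{4} + \frac{3 \sqrt{3}}{2}$ ($d{\left(C,q \right)} = 3 \left(- \frac{101}{12} + \frac{\sqrt{3}}{2}\right) = - \frac{101}{4} + \frac{3 \sqrt{3}}{2}$)
$\left(2 - 13\right) d{\left(K{\left(-5 \right)},6 \right)} = \left(2 - 13\right) \left(- \frac{101}{4} + \frac{3 \sqrt{3}}{2}\right) = - 11 \left(- \frac{101}{4} + \frac{3 \sqrt{3}}{2}\right) = \frac{1111}{4} - \frac{33 \sqrt{3}}{2}$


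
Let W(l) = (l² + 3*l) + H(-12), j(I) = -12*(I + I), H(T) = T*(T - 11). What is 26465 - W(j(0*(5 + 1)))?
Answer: 26189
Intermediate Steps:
H(T) = T*(-11 + T)
j(I) = -24*I
W(l) = 276 + l² + 3*l (W(l) = (l² + 3*l) - 12*(-11 - 12) = (l² + 3*l) - 12*(-23) = (l² + 3*l) + 276 = 276 + l² + 3*l)
26465 - W(j(0*(5 + 1))) = 26465 - (276 + (-0*(5 + 1))² + 3*(-0*(5 + 1))) = 26465 - (276 + (-0*6)² + 3*(-0*6)) = 26465 - (276 + (-24*0)² + 3*(-24*0)) = 26465 - (276 + 0² + 3*0) = 26465 - (276 + 0 + 0) = 26465 - 1*276 = 26465 - 276 = 26189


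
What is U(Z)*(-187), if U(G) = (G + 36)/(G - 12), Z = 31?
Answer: -12529/19 ≈ -659.42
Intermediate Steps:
U(G) = (36 + G)/(-12 + G)
U(Z)*(-187) = ((36 + 31)/(-12 + 31))*(-187) = (67/19)*(-187) = -12529/19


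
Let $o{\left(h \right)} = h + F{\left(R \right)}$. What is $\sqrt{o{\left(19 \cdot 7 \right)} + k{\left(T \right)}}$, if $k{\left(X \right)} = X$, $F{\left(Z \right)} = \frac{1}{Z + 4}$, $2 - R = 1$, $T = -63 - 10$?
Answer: $\frac{\sqrt{1505}}{5} \approx 7.7589$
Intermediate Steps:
$T = -73$ ($T = -63 - 10 = -73$)
$R = 1$ ($R = 2 - 1 = 1$)
$F{\left(Z \right)} = \frac{1}{4 + Z}$
$o{\left(h \right)} = \frac{1}{5} + h$ ($o{\left(h \right)} = h + \frac{1}{4 + 1} = h + \frac{1}{5} = \frac{1}{5} + h$)
$\sqrt{o{\left(19 \cdot 7 \right)} + k{\left(T \right)}} = \sqrt{\left(\frac{1}{5} + 19 \cdot 7\right) - 73} = \sqrt{\left(\frac{1}{5} + 133\right) - 73} = \sqrt{\frac{666}{5} - 73} = \sqrt{\frac{301}{5}} = \frac{\sqrt{1505}}{5}$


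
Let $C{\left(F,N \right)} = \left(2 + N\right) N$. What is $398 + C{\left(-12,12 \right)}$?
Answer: $566$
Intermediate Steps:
$C{\left(F,N \right)} = N \left(2 + N\right)$
$398 + C{\left(-12,12 \right)} = 398 + 12 \left(2 + 12\right) = 398 + 12 \cdot 14 = 398 + 168 = 566$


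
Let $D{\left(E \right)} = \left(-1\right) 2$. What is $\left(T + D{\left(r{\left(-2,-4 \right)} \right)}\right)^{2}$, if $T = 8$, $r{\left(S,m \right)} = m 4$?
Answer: $36$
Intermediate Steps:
$r{\left(S,m \right)} = 4 m$
$D{\left(E \right)} = -2$
$\left(T + D{\left(r{\left(-2,-4 \right)} \right)}\right)^{2} = \left(8 - 2\right)^{2} = 6^{2} = 36$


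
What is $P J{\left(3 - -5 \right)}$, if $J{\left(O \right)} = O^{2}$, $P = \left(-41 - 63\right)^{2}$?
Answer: $692224$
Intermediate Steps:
$P = 10816$ ($P = \left(-104\right)^{2} = 10816$)
$P J{\left(3 - -5 \right)} = 10816 \left(3 - -5\right)^{2} = 10816 \left(3 + 5\right)^{2} = 10816 \cdot 8^{2} = 10816 \cdot 64 = 692224$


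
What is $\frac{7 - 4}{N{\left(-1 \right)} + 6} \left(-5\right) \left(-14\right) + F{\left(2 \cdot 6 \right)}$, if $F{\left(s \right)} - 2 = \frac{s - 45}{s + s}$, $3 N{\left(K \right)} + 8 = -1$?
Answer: $\frac{565}{8} \approx 70.625$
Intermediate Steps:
$N{\left(K \right)} = -3$ ($N{\left(K \right)} = - \frac{8}{3} + \frac{1}{3} \left(-1\right) = - \frac{8}{3} - \frac{1}{3} = -3$)
$F{\left(s \right)} = 2 + \frac{-45 + s}{2 s}$ ($F{\left(s \right)} = 2 + \frac{s - 45}{s + s} = 2 + \frac{-45 + s}{2 s}$)
$\frac{7 - 4}{N{\left(-1 \right)} + 6} \left(-5\right) \left(-14\right) + F{\left(2 \cdot 6 \right)} = \frac{7 - 4}{-3 + 6} \left(-5\right) \left(-14\right) + \frac{5 \left(-9 + 2 \cdot 6\right)}{2 \cdot 2 \cdot 6} = \frac{3}{3} \left(-5\right) \left(-14\right) + \frac{5 \left(-9 + 12\right)}{2 \cdot 12} = 3 \cdot \frac{1}{3} \left(-5\right) \left(-14\right) + \frac{5}{2} \cdot \frac{1}{12} \cdot 3 = 1 \left(-5\right) \left(-14\right) + \frac{5}{8} = \left(-5\right) \left(-14\right) + \frac{5}{8} = 70 + \frac{5}{8} = \frac{565}{8}$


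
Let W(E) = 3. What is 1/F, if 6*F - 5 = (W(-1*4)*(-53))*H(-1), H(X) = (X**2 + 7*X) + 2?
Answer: 6/641 ≈ 0.0093604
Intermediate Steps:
H(X) = 2 + X**2 + 7*X
F = 641/6 (F = 5/6 + ((3*(-53))*(2 + (-1)**2 + 7*(-1)))/6 = 5/6 + (-159*(2 + 1 - 7))/6 = 5/6 + (-159*(-4))/6 = 5/6 + (1/6)*636 = 5/6 + 106 = 641/6 ≈ 106.83)
1/F = 1/(641/6) = 6/641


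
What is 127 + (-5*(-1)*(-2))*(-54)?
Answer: 667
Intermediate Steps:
127 + (-5*(-1)*(-2))*(-54) = 127 + (5*(-2))*(-54) = 127 - 10*(-54) = 127 + 540 = 667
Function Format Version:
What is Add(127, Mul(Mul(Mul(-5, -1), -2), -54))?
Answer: 667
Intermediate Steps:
Add(127, Mul(Mul(Mul(-5, -1), -2), -54)) = Add(127, Mul(Mul(5, -2), -54)) = Add(127, Mul(-10, -54)) = Add(127, 540) = 667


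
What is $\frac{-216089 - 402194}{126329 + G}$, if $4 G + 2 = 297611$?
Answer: $- \frac{2473132}{802925} \approx -3.0802$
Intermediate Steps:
$G = \frac{297609}{4}$ ($G = - \frac{1}{2} + \frac{1}{4} \cdot 297611 = - \frac{1}{2} + \frac{297611}{4} = \frac{297609}{4} \approx 74402.0$)
$\frac{-216089 - 402194}{126329 + G} = \frac{-216089 - 402194}{126329 + \frac{297609}{4}} = - \frac{618283}{\frac{802925}{4}} = \left(-618283\right) \frac{4}{802925} = - \frac{2473132}{802925}$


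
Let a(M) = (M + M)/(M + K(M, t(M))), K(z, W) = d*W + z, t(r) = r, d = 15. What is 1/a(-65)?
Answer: 17/2 ≈ 8.5000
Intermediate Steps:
K(z, W) = z + 15*W (K(z, W) = 15*W + z = z + 15*W)
a(M) = 2/17 (a(M) = (M + M)/(M + (M + 15*M)) = (2*M)/(M + 16*M) = (2*M)/((17*M)) = (2*M)*(1/(17*M)) = 2/17)
1/a(-65) = 1/(2/17) = 17/2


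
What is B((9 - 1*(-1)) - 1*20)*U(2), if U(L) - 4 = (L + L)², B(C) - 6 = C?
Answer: -80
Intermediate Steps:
B(C) = 6 + C
U(L) = 4 + 4*L² (U(L) = 4 + (L + L)² = 4 + (2*L)² = 4 + 4*L²)
B((9 - 1*(-1)) - 1*20)*U(2) = (6 + ((9 - 1*(-1)) - 1*20))*(4 + 4*2²) = (6 + ((9 + 1) - 20))*(4 + 4*4) = (6 + (10 - 20))*(4 + 16) = (6 - 10)*20 = -4*20 = -80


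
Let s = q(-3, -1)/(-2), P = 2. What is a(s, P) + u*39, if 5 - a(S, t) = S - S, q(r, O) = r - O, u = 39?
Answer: 1526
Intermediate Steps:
s = 1 (s = (-3 - 1*(-1))/(-2) = (-3 + 1)*(-½) = -2*(-½) = 1)
a(S, t) = 5 (a(S, t) = 5 - (S - S) = 5 - 1*0 = 5 + 0 = 5)
a(s, P) + u*39 = 5 + 39*39 = 5 + 1521 = 1526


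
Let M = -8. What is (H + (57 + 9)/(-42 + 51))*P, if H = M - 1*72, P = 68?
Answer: -14824/3 ≈ -4941.3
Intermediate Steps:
H = -80 (H = -8 - 1*72 = -8 - 72 = -80)
(H + (57 + 9)/(-42 + 51))*P = (-80 + (57 + 9)/(-42 + 51))*68 = (-80 + 66/9)*68 = (-80 + 66*(⅑))*68 = (-80 + 22/3)*68 = -218/3*68 = -14824/3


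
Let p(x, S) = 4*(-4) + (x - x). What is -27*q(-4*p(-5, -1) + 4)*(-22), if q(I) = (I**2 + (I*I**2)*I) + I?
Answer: 12703324392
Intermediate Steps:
p(x, S) = -16 (p(x, S) = -16 + 0 = -16)
q(I) = I + I**2 + I**4 (q(I) = (I**2 + I**3*I) + I = (I**2 + I**4) + I = I + I**2 + I**4)
-27*q(-4*p(-5, -1) + 4)*(-22) = -27*(-4*(-16) + 4)*(1 + (-4*(-16) + 4) + (-4*(-16) + 4)**3)*(-22) = -27*(64 + 4)*(1 + (64 + 4) + (64 + 4)**3)*(-22) = -1836*(1 + 68 + 68**3)*(-22) = -1836*(1 + 68 + 314432)*(-22) = -1836*314501*(-22) = -27*21386068*(-22) = -577423836*(-22) = 12703324392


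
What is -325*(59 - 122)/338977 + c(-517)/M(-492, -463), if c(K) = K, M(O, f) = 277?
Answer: -169579534/93896629 ≈ -1.8060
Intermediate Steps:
-325*(59 - 122)/338977 + c(-517)/M(-492, -463) = -325*(59 - 122)/338977 - 517/277 = -325*(-63)*(1/338977) - 517*1/277 = 20475*(1/338977) - 517/277 = 20475/338977 - 517/277 = -169579534/93896629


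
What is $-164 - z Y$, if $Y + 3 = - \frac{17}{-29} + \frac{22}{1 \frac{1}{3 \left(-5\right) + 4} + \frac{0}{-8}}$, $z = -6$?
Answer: $- \frac{47284}{29} \approx -1630.5$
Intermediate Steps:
$Y = - \frac{7088}{29}$ ($Y = -3 + \left(- \frac{17}{-29} + \frac{22}{1 \frac{1}{3 \left(-5\right) + 4} + \frac{0}{-8}}\right) = -3 + \left(\left(-17\right) \left(- \frac{1}{29}\right) + \frac{22}{1 \frac{1}{-15 + 4} + 0 \left(- \frac{1}{8}\right)}\right) = -3 + \left(\frac{17}{29} + \frac{22}{1 \frac{1}{-11} + 0}\right) = -3 + \left(\frac{17}{29} + \frac{22}{1 \left(- \frac{1}{11}\right) + 0}\right) = -3 + \left(\frac{17}{29} + \frac{22}{- \frac{1}{11} + 0}\right) = -3 + \left(\frac{17}{29} + \frac{22}{- \frac{1}{11}}\right) = -3 + \left(\frac{17}{29} + 22 \left(-11\right)\right) = -3 + \left(\frac{17}{29} - 242\right) = -3 - \frac{7001}{29} = - \frac{7088}{29} \approx -244.41$)
$-164 - z Y = -164 - \left(-6\right) \left(- \frac{7088}{29}\right) = -164 - \frac{42528}{29} = - \frac{47284}{29}$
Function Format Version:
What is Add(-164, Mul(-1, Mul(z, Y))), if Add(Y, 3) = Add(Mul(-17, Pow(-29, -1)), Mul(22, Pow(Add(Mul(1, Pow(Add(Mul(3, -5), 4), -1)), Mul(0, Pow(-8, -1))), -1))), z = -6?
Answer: Rational(-47284, 29) ≈ -1630.5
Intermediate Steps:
Y = Rational(-7088, 29) (Y = Add(-3, Add(Mul(-17, Pow(-29, -1)), Mul(22, Pow(Add(Mul(1, Pow(Add(Mul(3, -5), 4), -1)), Mul(0, Pow(-8, -1))), -1)))) = Add(-3, Add(Mul(-17, Rational(-1, 29)), Mul(22, Pow(Add(Mul(1, Pow(Add(-15, 4), -1)), Mul(0, Rational(-1, 8))), -1)))) = Add(-3, Add(Rational(17, 29), Mul(22, Pow(Add(Mul(1, Pow(-11, -1)), 0), -1)))) = Add(-3, Add(Rational(17, 29), Mul(22, Pow(Add(Mul(1, Rational(-1, 11)), 0), -1)))) = Add(-3, Add(Rational(17, 29), Mul(22, Pow(Add(Rational(-1, 11), 0), -1)))) = Add(-3, Add(Rational(17, 29), Mul(22, Pow(Rational(-1, 11), -1)))) = Add(-3, Add(Rational(17, 29), Mul(22, -11))) = Add(-3, Add(Rational(17, 29), -242)) = Add(-3, Rational(-7001, 29)) = Rational(-7088, 29) ≈ -244.41)
Add(-164, Mul(-1, Mul(z, Y))) = Add(-164, Mul(-1, Mul(-6, Rational(-7088, 29)))) = Add(-164, Mul(-1, Rational(42528, 29))) = Add(-164, Rational(-42528, 29)) = Rational(-47284, 29)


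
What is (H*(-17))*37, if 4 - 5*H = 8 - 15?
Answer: -6919/5 ≈ -1383.8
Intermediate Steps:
H = 11/5 (H = ⅘ - (8 - 15)/5 = ⅘ - ⅕*(-7) = ⅘ + 7/5 = 11/5 ≈ 2.2000)
(H*(-17))*37 = ((11/5)*(-17))*37 = -187/5*37 = -6919/5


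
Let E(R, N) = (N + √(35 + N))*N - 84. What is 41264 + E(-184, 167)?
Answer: 69069 + 167*√202 ≈ 71443.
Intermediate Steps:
E(R, N) = -84 + N*(N + √(35 + N)) (E(R, N) = N*(N + √(35 + N)) - 84 = -84 + N*(N + √(35 + N)))
41264 + E(-184, 167) = 41264 + (-84 + 167² + 167*√(35 + 167)) = 41264 + (-84 + 27889 + 167*√202) = 41264 + (27805 + 167*√202) = 69069 + 167*√202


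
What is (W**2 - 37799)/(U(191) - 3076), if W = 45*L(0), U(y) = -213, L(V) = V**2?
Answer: 37799/3289 ≈ 11.493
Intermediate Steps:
W = 0 (W = 45*0**2 = 45*0 = 0)
(W**2 - 37799)/(U(191) - 3076) = (0**2 - 37799)/(-213 - 3076) = (0 - 37799)/(-3289) = -37799*(-1/3289) = 37799/3289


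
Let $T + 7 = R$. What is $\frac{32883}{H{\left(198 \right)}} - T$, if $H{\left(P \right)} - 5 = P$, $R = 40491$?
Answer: $- \frac{8185369}{203} \approx -40322.0$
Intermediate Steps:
$H{\left(P \right)} = 5 + P$
$T = 40484$ ($T = -7 + 40491 = 40484$)
$\frac{32883}{H{\left(198 \right)}} - T = \frac{32883}{5 + 198} - 40484 = \frac{32883}{203} - 40484 = - \frac{8185369}{203}$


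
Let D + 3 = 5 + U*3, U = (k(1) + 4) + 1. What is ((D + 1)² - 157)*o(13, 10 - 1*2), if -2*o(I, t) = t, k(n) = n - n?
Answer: -668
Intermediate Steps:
k(n) = 0
U = 5 (U = (0 + 4) + 1 = 4 + 1 = 5)
o(I, t) = -t/2
D = 17 (D = -3 + (5 + 5*3) = -3 + (5 + 15) = -3 + 20 = 17)
((D + 1)² - 157)*o(13, 10 - 1*2) = ((17 + 1)² - 157)*(-(10 - 1*2)/2) = (18² - 157)*(-(10 - 2)/2) = (324 - 157)*(-½*8) = 167*(-4) = -668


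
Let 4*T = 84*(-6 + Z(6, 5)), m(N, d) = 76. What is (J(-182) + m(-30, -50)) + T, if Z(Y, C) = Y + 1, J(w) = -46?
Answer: 51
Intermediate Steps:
Z(Y, C) = 1 + Y
T = 21 (T = (84*(-6 + (1 + 6)))/4 = (84*(-6 + 7))/4 = (84*1)/4 = (¼)*84 = 21)
(J(-182) + m(-30, -50)) + T = (-46 + 76) + 21 = 30 + 21 = 51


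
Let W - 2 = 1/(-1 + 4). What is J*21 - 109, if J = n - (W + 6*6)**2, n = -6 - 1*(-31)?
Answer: -91327/3 ≈ -30442.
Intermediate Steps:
W = 7/3 (W = 2 + 1/(-1 + 4) = 2 + 1/3 = 7/3 ≈ 2.3333)
n = 25 (n = -6 + 31 = 25)
J = -13000/9 (J = 25 - (7/3 + 6*6)**2 = 25 - (7/3 + 36)**2 = 25 - (115/3)**2 = 25 - 1*13225/9 = 25 - 13225/9 = -13000/9 ≈ -1444.4)
J*21 - 109 = -13000/9*21 - 109 = -91000/3 - 109 = -91327/3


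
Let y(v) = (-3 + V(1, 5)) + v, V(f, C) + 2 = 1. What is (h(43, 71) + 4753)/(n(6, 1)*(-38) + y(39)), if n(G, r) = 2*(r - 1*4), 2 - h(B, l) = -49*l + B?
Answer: 8191/263 ≈ 31.144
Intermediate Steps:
V(f, C) = -1 (V(f, C) = -2 + 1 = -1)
h(B, l) = 2 - B + 49*l (h(B, l) = 2 - (-49*l + B) = 2 - (B - 49*l) = 2 + (-B + 49*l) = 2 - B + 49*l)
n(G, r) = -8 + 2*r (n(G, r) = 2*(r - 4) = 2*(-4 + r) = -8 + 2*r)
y(v) = -4 + v (y(v) = (-3 - 1) + v = -4 + v)
(h(43, 71) + 4753)/(n(6, 1)*(-38) + y(39)) = ((2 - 1*43 + 49*71) + 4753)/((-8 + 2*1)*(-38) + (-4 + 39)) = ((2 - 43 + 3479) + 4753)/((-8 + 2)*(-38) + 35) = (3438 + 4753)/(-6*(-38) + 35) = 8191/(228 + 35) = 8191/263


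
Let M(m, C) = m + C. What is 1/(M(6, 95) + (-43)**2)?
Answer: 1/1950 ≈ 0.00051282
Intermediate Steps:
M(m, C) = C + m
1/(M(6, 95) + (-43)**2) = 1/((95 + 6) + (-43)**2) = 1/(101 + 1849) = 1/1950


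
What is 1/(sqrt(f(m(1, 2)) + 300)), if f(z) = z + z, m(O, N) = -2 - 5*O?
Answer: sqrt(286)/286 ≈ 0.059131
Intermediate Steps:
f(z) = 2*z
1/(sqrt(f(m(1, 2)) + 300)) = 1/(sqrt(2*(-2 - 5*1) + 300)) = 1/(sqrt(2*(-2 - 5) + 300)) = 1/(sqrt(2*(-7) + 300)) = 1/(sqrt(-14 + 300)) = 1/(sqrt(286)) = sqrt(286)/286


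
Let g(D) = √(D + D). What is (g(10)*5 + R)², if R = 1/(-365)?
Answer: 66612501/133225 - 4*√5/73 ≈ 499.88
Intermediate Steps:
g(D) = √2*√D (g(D) = √(2*D) = √2*√D)
R = -1/365 ≈ -0.0027397
(g(10)*5 + R)² = ((√2*√10)*5 - 1/365)² = ((2*√5)*5 - 1/365)² = (10*√5 - 1/365)² = (-1/365 + 10*√5)²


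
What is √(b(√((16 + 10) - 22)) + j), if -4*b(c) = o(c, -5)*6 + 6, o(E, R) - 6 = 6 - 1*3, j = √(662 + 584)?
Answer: √(-15 + √1246) ≈ 4.5054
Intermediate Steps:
j = √1246 ≈ 35.299
o(E, R) = 9 (o(E, R) = 6 + (6 - 1*3) = 6 + (6 - 3) = 6 + 3 = 9)
b(c) = -15 (b(c) = -(9*6 + 6)/4 = -(54 + 6)/4 = -¼*60 = -15)
√(b(√((16 + 10) - 22)) + j) = √(-15 + √1246)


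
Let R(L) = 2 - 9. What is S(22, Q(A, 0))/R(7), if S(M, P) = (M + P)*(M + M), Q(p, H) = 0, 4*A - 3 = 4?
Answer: -968/7 ≈ -138.29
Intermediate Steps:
A = 7/4 (A = ¾ + (¼)*4 = ¾ + 1 = 7/4 ≈ 1.7500)
S(M, P) = 2*M*(M + P) (S(M, P) = (M + P)*(2*M) = 2*M*(M + P))
R(L) = -7
S(22, Q(A, 0))/R(7) = (2*22*(22 + 0))/(-7) = (2*22*22)*(-⅐) = 968*(-⅐) = -968/7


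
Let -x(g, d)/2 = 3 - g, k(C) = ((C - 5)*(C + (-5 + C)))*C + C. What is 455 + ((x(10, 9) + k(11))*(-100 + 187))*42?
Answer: 4191593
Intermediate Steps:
k(C) = C + C*(-5 + C)*(-5 + 2*C) (k(C) = ((-5 + C)*(-5 + 2*C))*C + C = C*(-5 + C)*(-5 + 2*C) + C = C + C*(-5 + C)*(-5 + 2*C))
x(g, d) = -6 + 2*g (x(g, d) = -2*(3 - g) = -6 + 2*g)
455 + ((x(10, 9) + k(11))*(-100 + 187))*42 = 455 + (((-6 + 2*10) + 11*(26 - 15*11 + 2*11²))*(-100 + 187))*42 = 455 + (((-6 + 20) + 11*(26 - 165 + 2*121))*87)*42 = 455 + ((14 + 11*(26 - 165 + 242))*87)*42 = 455 + ((14 + 11*103)*87)*42 = 455 + ((14 + 1133)*87)*42 = 455 + (1147*87)*42 = 455 + 99789*42 = 455 + 4191138 = 4191593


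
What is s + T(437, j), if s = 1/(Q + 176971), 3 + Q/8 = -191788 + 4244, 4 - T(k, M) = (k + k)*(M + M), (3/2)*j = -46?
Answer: 70946859779/1323405 ≈ 53609.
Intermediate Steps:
j = -92/3 (j = (⅔)*(-46) = -92/3 ≈ -30.667)
T(k, M) = 4 - 4*M*k (T(k, M) = 4 - (k + k)*(M + M) = 4 - 2*k*2*M = 4 - 4*M*k)
Q = -1500376 (Q = -24 + 8*(-191788 + 4244) = -24 + 8*(-187544) = -24 - 1500352 = -1500376)
s = -1/1323405 (s = 1/(-1500376 + 176971) = 1/(-1323405) = -1/1323405 ≈ -7.5563e-7)
s + T(437, j) = -1/1323405 + (4 - 4*(-92/3)*437) = -1/1323405 + (4 + 160816/3) = -1/1323405 + 160828/3 = 70946859779/1323405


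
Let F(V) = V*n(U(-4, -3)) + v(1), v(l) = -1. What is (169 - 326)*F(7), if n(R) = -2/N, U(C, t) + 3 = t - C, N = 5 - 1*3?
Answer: 1256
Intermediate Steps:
N = 2 (N = 5 - 3 = 2)
U(C, t) = -3 + t - C (U(C, t) = -3 + (t - C) = -3 + t - C)
n(R) = -1 (n(R) = -2/2 = -2*½ = -1)
F(V) = -1 - V (F(V) = V*(-1) - 1 = -V - 1 = -1 - V)
(169 - 326)*F(7) = (169 - 326)*(-1 - 1*7) = -157*(-1 - 7) = -157*(-8) = 1256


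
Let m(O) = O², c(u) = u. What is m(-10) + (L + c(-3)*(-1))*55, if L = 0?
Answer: 265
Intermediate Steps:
m(-10) + (L + c(-3)*(-1))*55 = (-10)² + (0 - 3*(-1))*55 = 100 + (0 + 3)*55 = 100 + 3*55 = 100 + 165 = 265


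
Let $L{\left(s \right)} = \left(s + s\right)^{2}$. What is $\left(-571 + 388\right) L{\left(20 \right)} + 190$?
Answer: $-292610$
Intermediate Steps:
$L{\left(s \right)} = 4 s^{2}$ ($L{\left(s \right)} = \left(2 s\right)^{2} = 4 s^{2}$)
$\left(-571 + 388\right) L{\left(20 \right)} + 190 = \left(-571 + 388\right) 4 \cdot 20^{2} + 190 = - 183 \cdot 4 \cdot 400 + 190 = \left(-183\right) 1600 + 190 = -292800 + 190 = -292610$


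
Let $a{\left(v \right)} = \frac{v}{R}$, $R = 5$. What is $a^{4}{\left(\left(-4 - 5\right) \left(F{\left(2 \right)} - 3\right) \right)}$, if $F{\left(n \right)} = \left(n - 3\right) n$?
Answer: $6561$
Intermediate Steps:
$F{\left(n \right)} = n \left(-3 + n\right)$ ($F{\left(n \right)} = \left(-3 + n\right) n = n \left(-3 + n\right)$)
$a{\left(v \right)} = \frac{v}{5}$
$a^{4}{\left(\left(-4 - 5\right) \left(F{\left(2 \right)} - 3\right) \right)} = \left(\frac{\left(-4 - 5\right) \left(2 \left(-3 + 2\right) - 3\right)}{5}\right)^{4} = \left(\frac{\left(-9\right) \left(2 \left(-1\right) - 3\right)}{5}\right)^{4} = \left(\frac{\left(-9\right) \left(-2 - 3\right)}{5}\right)^{4} = \left(\frac{\left(-9\right) \left(-5\right)}{5}\right)^{4} = \left(\frac{1}{5} \cdot 45\right)^{4} = 9^{4} = 6561$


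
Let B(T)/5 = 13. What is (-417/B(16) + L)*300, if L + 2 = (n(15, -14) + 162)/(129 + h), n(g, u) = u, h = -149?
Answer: -61680/13 ≈ -4744.6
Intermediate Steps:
L = -47/5 (L = -2 + (-14 + 162)/(129 - 149) = -2 + 148/(-20) = -2 + 148*(-1/20) = -2 - 37/5 = -47/5 ≈ -9.4000)
B(T) = 65 (B(T) = 5*13 = 65)
(-417/B(16) + L)*300 = (-417/65 - 47/5)*300 = -1028/65*300 = -61680/13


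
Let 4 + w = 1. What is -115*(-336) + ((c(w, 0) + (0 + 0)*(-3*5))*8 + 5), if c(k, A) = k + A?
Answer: 38621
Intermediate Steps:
w = -3 (w = -4 + 1 = -3)
c(k, A) = A + k
-115*(-336) + ((c(w, 0) + (0 + 0)*(-3*5))*8 + 5) = -115*(-336) + (((0 - 3) + (0 + 0)*(-3*5))*8 + 5) = 38640 + ((-3 + 0*(-15))*8 + 5) = 38640 + ((-3 + 0)*8 + 5) = 38640 + (-3*8 + 5) = 38640 + (-24 + 5) = 38640 - 19 = 38621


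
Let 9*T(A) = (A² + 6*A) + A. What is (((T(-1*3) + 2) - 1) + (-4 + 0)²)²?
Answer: 2209/9 ≈ 245.44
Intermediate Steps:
T(A) = A²/9 + 7*A/9 (T(A) = ((A² + 6*A) + A)/9 = (A² + 7*A)/9 = A²/9 + 7*A/9)
(((T(-1*3) + 2) - 1) + (-4 + 0)²)² = ((((-1*3)*(7 - 1*3)/9 + 2) - 1) + (-4 + 0)²)² = ((((⅑)*(-3)*(7 - 3) + 2) - 1) + (-4)²)² = ((((⅑)*(-3)*4 + 2) - 1) + 16)² = (((-4/3 + 2) - 1) + 16)² = ((⅔ - 1) + 16)² = (-⅓ + 16)² = (47/3)² = 2209/9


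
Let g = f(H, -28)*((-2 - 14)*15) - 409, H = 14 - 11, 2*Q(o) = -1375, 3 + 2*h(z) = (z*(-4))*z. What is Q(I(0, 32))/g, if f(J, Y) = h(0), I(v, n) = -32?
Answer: 1375/98 ≈ 14.031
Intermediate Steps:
h(z) = -3/2 - 2*z² (h(z) = -3/2 + ((z*(-4))*z)/2 = -3/2 + ((-4*z)*z)/2 = -3/2 + (-4*z²)/2 = -3/2 - 2*z²)
Q(o) = -1375/2 (Q(o) = (½)*(-1375) = -1375/2)
H = 3
f(J, Y) = -3/2 (f(J, Y) = -3/2 - 2*0² = -3/2 - 2*0 = -3/2 + 0 = -3/2)
g = -49 (g = -3*(-2 - 14)*15/2 - 409 = -(-24)*15 - 409 = -3/2*(-240) - 409 = 360 - 409 = -49)
Q(I(0, 32))/g = -1375/2/(-49) = -1375/2*(-1/49) = 1375/98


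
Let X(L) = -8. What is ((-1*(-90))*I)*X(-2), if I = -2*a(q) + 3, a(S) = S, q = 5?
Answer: 5040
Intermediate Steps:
I = -7 (I = -2*5 + 3 = -10 + 3 = -7)
((-1*(-90))*I)*X(-2) = (-1*(-90)*(-7))*(-8) = (90*(-7))*(-8) = -630*(-8) = 5040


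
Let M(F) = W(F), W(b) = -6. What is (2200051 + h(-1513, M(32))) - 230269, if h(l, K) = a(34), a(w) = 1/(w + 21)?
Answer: 108338011/55 ≈ 1.9698e+6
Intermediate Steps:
M(F) = -6
a(w) = 1/(21 + w)
h(l, K) = 1/55 (h(l, K) = 1/(21 + 34) = 1/55)
(2200051 + h(-1513, M(32))) - 230269 = (2200051 + 1/55) - 230269 = 121002806/55 - 230269 = 108338011/55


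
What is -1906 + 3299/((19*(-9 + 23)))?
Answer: -503697/266 ≈ -1893.6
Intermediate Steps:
-1906 + 3299/((19*(-9 + 23))) = -1906 + 3299/((19*14)) = -1906 + 3299/266 = -503697/266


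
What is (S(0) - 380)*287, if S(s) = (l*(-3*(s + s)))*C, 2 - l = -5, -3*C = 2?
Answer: -109060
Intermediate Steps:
C = -⅔ (C = -⅓*2 = -⅔ ≈ -0.66667)
l = 7 (l = 2 - 1*(-5) = 2 + 5 = 7)
S(s) = 28*s (S(s) = (7*(-3*(s + s)))*(-⅔) = (7*(-6*s))*(-⅔) = -42*s*(-⅔) = 28*s)
(S(0) - 380)*287 = (28*0 - 380)*287 = (0 - 380)*287 = -380*287 = -109060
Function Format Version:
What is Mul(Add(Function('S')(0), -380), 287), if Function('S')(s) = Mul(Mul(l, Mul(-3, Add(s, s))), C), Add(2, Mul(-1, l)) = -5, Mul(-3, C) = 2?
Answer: -109060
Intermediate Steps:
C = Rational(-2, 3) (C = Mul(Rational(-1, 3), 2) = Rational(-2, 3) ≈ -0.66667)
l = 7 (l = Add(2, Mul(-1, -5)) = Add(2, 5) = 7)
Function('S')(s) = Mul(28, s) (Function('S')(s) = Mul(Mul(7, Mul(-3, Add(s, s))), Rational(-2, 3)) = Mul(Mul(7, Mul(-3, Mul(2, s))), Rational(-2, 3)) = Mul(Mul(7, Mul(-6, s)), Rational(-2, 3)) = Mul(Mul(-42, s), Rational(-2, 3)) = Mul(28, s))
Mul(Add(Function('S')(0), -380), 287) = Mul(Add(Mul(28, 0), -380), 287) = Mul(Add(0, -380), 287) = Mul(-380, 287) = -109060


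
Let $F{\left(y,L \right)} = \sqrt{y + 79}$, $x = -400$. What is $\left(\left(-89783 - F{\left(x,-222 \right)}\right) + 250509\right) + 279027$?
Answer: $439753 - i \sqrt{321} \approx 4.3975 \cdot 10^{5} - 17.916 i$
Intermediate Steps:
$F{\left(y,L \right)} = \sqrt{79 + y}$
$\left(\left(-89783 - F{\left(x,-222 \right)}\right) + 250509\right) + 279027 = \left(\left(-89783 - \sqrt{79 - 400}\right) + 250509\right) + 279027 = \left(\left(-89783 - \sqrt{-321}\right) + 250509\right) + 279027 = \left(\left(-89783 - i \sqrt{321}\right) + 250509\right) + 279027 = \left(160726 - i \sqrt{321}\right) + 279027 = 439753 - i \sqrt{321}$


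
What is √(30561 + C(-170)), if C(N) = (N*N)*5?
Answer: √175061 ≈ 418.40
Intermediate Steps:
C(N) = 5*N² (C(N) = N²*5 = 5*N²)
√(30561 + C(-170)) = √(30561 + 5*(-170)²) = √(30561 + 5*28900) = √(30561 + 144500) = √175061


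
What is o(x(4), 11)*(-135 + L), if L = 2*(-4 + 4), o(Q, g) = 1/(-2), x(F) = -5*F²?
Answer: 135/2 ≈ 67.500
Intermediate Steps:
o(Q, g) = -½
L = 0 (L = 2*0 = 0)
o(x(4), 11)*(-135 + L) = -(-135 + 0)/2 = -½*(-135) = 135/2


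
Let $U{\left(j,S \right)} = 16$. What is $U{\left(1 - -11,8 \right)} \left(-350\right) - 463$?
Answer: $-6063$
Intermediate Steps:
$U{\left(1 - -11,8 \right)} \left(-350\right) - 463 = 16 \left(-350\right) - 463 = -5600 - 463 = -6063$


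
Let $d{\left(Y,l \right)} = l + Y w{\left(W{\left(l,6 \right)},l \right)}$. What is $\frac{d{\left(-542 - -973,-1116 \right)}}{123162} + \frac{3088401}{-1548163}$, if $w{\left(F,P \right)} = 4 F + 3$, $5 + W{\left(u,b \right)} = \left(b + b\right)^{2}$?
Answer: $- \frac{9104030443}{190674851406} \approx -0.047746$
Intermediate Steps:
$W{\left(u,b \right)} = -5 + 4 b^{2}$ ($W{\left(u,b \right)} = -5 + \left(b + b\right)^{2} = -5 + \left(2 b\right)^{2} = -5 + 4 b^{2}$)
$w{\left(F,P \right)} = 3 + 4 F$
$d{\left(Y,l \right)} = l + 559 Y$ ($d{\left(Y,l \right)} = l + Y \left(3 + 4 \left(-5 + 4 \cdot 6^{2}\right)\right) = l + Y \left(3 + 4 \left(-5 + 4 \cdot 36\right)\right) = l + Y \left(3 + 4 \left(-5 + 144\right)\right) = l + Y \left(3 + 4 \cdot 139\right) = l + Y \left(3 + 556\right) = l + Y 559 = l + 559 Y$)
$\frac{d{\left(-542 - -973,-1116 \right)}}{123162} + \frac{3088401}{-1548163} = \frac{-1116 + 559 \left(-542 - -973\right)}{123162} + \frac{3088401}{-1548163} = \left(-1116 + 559 \left(-542 + 973\right)\right) \frac{1}{123162} + 3088401 \left(- \frac{1}{1548163}\right) = \left(-1116 + 559 \cdot 431\right) \frac{1}{123162} - \frac{3088401}{1548163} = \left(-1116 + 240929\right) \frac{1}{123162} - \frac{3088401}{1548163} = 239813 \cdot \frac{1}{123162} - \frac{3088401}{1548163} = \frac{239813}{123162} - \frac{3088401}{1548163} = - \frac{9104030443}{190674851406}$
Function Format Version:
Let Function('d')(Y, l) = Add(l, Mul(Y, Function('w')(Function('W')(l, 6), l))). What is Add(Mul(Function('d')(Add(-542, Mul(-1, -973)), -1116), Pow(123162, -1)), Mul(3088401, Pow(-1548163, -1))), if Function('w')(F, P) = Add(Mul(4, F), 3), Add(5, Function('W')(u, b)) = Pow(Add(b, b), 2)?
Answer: Rational(-9104030443, 190674851406) ≈ -0.047746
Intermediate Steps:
Function('W')(u, b) = Add(-5, Mul(4, Pow(b, 2))) (Function('W')(u, b) = Add(-5, Pow(Add(b, b), 2)) = Add(-5, Pow(Mul(2, b), 2)) = Add(-5, Mul(4, Pow(b, 2))))
Function('w')(F, P) = Add(3, Mul(4, F))
Function('d')(Y, l) = Add(l, Mul(559, Y)) (Function('d')(Y, l) = Add(l, Mul(Y, Add(3, Mul(4, Add(-5, Mul(4, Pow(6, 2))))))) = Add(l, Mul(Y, Add(3, Mul(4, Add(-5, Mul(4, 36)))))) = Add(l, Mul(Y, Add(3, Mul(4, Add(-5, 144))))) = Add(l, Mul(Y, Add(3, Mul(4, 139)))) = Add(l, Mul(Y, Add(3, 556))) = Add(l, Mul(Y, 559)) = Add(l, Mul(559, Y)))
Add(Mul(Function('d')(Add(-542, Mul(-1, -973)), -1116), Pow(123162, -1)), Mul(3088401, Pow(-1548163, -1))) = Add(Mul(Add(-1116, Mul(559, Add(-542, Mul(-1, -973)))), Pow(123162, -1)), Mul(3088401, Pow(-1548163, -1))) = Add(Mul(Add(-1116, Mul(559, Add(-542, 973))), Rational(1, 123162)), Mul(3088401, Rational(-1, 1548163))) = Add(Mul(Add(-1116, Mul(559, 431)), Rational(1, 123162)), Rational(-3088401, 1548163)) = Add(Mul(Add(-1116, 240929), Rational(1, 123162)), Rational(-3088401, 1548163)) = Add(Mul(239813, Rational(1, 123162)), Rational(-3088401, 1548163)) = Add(Rational(239813, 123162), Rational(-3088401, 1548163)) = Rational(-9104030443, 190674851406)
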